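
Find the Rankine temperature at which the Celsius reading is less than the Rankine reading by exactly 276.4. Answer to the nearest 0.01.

Let R be the Rankine reading. The Celsius reading is C = 5/9·R - 273.15.
Require C - R = -276.4: (-4/9)·R - 273.15 = -276.4.
R = (-276.4 + 273.15) / (-4/9) = 7.31.

7.31°R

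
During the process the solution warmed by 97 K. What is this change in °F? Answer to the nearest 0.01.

174.60°F

Only the scale ratio 1.8 matters for a change in temperature.
97 × 1.8 = 174.60.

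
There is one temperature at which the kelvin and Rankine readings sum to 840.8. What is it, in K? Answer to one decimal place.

300.3 K

Let K be the kelvin reading. The Rankine reading is R = 1.8·K.
Require K + R = 840.8: (2.8)·K = 840.8.
K = (840.8) / (2.8) = 300.3.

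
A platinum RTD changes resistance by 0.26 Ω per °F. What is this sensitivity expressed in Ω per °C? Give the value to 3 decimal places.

Since only a temperature interval is involved, the additive offset between the scales drops out.
A change of 1°C is a change of 1.8°F, so per °C the value is 0.26 × 1.8 = 0.468.

0.468 Ω per °C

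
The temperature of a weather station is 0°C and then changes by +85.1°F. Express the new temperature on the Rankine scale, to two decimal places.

576.77°R

The 85.1°F change is an interval, so only the factor 5/9 applies: +85.1 × 5/9 = +47.2778°C.
Final Celsius temperature: 0.0000 + 47.2778 = 47.2778°C.
In Rankine: 47.2778 × 1.8 + 491.67 = 576.77°R.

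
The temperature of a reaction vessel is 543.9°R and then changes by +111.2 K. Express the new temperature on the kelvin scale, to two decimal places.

Initial temperature in Celsius: (543.9 - 491.67) × 5/9 = 29.0167°C.
The 111.2 K change is an interval; Kelvin and Celsius degrees are the same size, so ΔC = +111.2°C.
Final Celsius temperature: 29.0167 + 111.2000 = 140.2167°C.
In kelvin: 140.2167 + 273.15 = 413.37 K.

413.37 K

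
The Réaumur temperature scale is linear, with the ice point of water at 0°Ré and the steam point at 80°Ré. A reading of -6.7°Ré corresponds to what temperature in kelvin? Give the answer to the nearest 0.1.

264.8 K

Linear interpolation between the fixed points: C = (-6.7 - 0) × 100 / (80 - 0) = -8.3750°C.
Then -8.3750 + 273.15 = 264.8 K.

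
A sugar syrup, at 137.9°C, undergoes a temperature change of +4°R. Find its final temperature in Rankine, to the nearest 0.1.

743.9°R

The 4°R change is an interval, so only the factor 5/9 applies: +4 × 5/9 = +2.2222°C.
Final Celsius temperature: 137.9000 + 2.2222 = 140.1222°C.
In Rankine: 140.1222 × 1.8 + 491.67 = 743.9°R.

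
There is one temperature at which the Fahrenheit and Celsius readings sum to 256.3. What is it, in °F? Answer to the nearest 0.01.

Let F be the Fahrenheit reading. The Celsius reading is C = 5/9·F - 17.7778.
Require F + C = 256.3: (14/9)·F - 17.7778 = 256.3.
F = (256.3 + 17.7778) / (14/9) = 176.19.

176.19°F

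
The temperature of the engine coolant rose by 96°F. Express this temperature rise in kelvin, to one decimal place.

Only the scale ratio 5/9 matters for a change in temperature.
96 × 5/9 = 53.3.

53.3 K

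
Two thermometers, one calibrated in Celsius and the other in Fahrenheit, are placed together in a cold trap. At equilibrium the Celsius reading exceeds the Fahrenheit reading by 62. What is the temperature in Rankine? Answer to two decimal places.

Let x be the Celsius reading; then the Fahrenheit reading is 1.8·x + 32.
(1.8·x + 32) - x = -62  ⇒  (0.8)·x = -94  ⇒  x = -117.5000°C.
In Rankine: -117.5000 × 1.8 + 491.67 = 280.17°R.

280.17°R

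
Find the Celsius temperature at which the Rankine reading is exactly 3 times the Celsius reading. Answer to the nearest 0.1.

Let C be the Celsius reading. The Rankine reading is R = 1.8·C + 491.67.
Require R = 3·C: 1.8·C + 491.67 = 3·C.
(-1.2)·C = -491.67  ⇒  C = 409.7.

409.7°C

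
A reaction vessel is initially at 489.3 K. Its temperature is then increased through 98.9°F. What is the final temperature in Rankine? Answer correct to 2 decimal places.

979.64°R

Initial temperature in Celsius: 489.3 - 273.15 = 216.1500°C.
The 98.9°F change is an interval, so only the factor 5/9 applies: +98.9 × 5/9 = +54.9444°C.
Final Celsius temperature: 216.1500 + 54.9444 = 271.0944°C.
In Rankine: 271.0944 × 1.8 + 491.67 = 979.64°R.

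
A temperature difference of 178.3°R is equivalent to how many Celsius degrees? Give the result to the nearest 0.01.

Only the scale ratio 5/9 matters for a change in temperature.
178.3 × 5/9 = 99.06.

99.06°C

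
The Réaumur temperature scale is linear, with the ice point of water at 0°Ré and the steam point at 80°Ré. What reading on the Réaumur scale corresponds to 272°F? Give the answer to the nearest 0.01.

106.67°Ré

First in Celsius: (272 - 32) × 5/9 = 133.3333°C.
Linearly onto the Réaumur scale: 0 + (133.3333 / 100) × (80 - 0) = 106.67°Ré.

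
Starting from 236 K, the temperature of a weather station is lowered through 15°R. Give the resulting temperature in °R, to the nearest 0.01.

Initial temperature in Celsius: 236 - 273.15 = -37.1500°C.
The 15°R change is an interval, so only the factor 5/9 applies: -15 × 5/9 = -8.3333°C.
Final Celsius temperature: -37.1500 - 8.3333 = -45.4833°C.
In Rankine: -45.4833 × 1.8 + 491.67 = 409.80°R.

409.80°R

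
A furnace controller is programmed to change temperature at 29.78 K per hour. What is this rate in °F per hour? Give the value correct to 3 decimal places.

53.604 °F/hour

The quantity depends on a temperature interval, so only the ratio of degree sizes applies; the offset between the scales is irrelevant.
A change of 1 K is a change of 1.8°F, so 29.78 × 1.8 = 53.604.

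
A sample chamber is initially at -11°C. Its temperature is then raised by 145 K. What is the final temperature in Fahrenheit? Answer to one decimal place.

273.2°F

The 145 K change is an interval; Kelvin and Celsius degrees are the same size, so ΔC = +145°C.
Final Celsius temperature: -11.0000 + 145.0000 = 134.0000°C.
In Fahrenheit: 134.0000 × 1.8 + 32 = 273.2°F.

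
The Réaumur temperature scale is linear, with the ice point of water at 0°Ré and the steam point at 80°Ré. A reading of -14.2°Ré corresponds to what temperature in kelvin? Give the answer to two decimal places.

255.40 K

Linear interpolation between the fixed points: C = (-14.2 - 0) × 100 / (80 - 0) = -17.7500°C.
Then -17.7500 + 273.15 = 255.40 K.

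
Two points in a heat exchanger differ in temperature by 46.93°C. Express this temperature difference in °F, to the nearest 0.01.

84.47°F

Only the scale ratio 1.8 matters for a change in temperature.
46.93 × 1.8 = 84.47.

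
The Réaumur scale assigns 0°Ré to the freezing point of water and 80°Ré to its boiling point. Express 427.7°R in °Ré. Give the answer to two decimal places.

-28.43°Ré

First in Celsius: (427.7 - 491.67) × 5/9 = -35.5389°C.
Linearly onto the Réaumur scale: 0 + (-35.5389 / 100) × (80 - 0) = -28.43°Ré.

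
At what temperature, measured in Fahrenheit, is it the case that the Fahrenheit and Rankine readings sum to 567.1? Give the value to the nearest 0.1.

Let F be the Fahrenheit reading. The Rankine reading is R = 1·F + 459.67.
Require F + R = 567.1: (2)·F + 459.67 = 567.1.
F = (567.1 - 459.67) / (2) = 53.7.

53.7°F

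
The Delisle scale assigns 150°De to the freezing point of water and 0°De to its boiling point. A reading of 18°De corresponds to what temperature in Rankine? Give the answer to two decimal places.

Linear interpolation between the fixed points: C = (18 - 150) × 100 / (0 - 150) = 88.0000°C.
Then 88.0000 × 1.8 + 491.67 = 650.07°R.

650.07°R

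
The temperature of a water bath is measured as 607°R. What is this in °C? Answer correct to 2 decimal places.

In Celsius: (607 - 491.67) × 5/9 = 64.0722°C.

64.07°C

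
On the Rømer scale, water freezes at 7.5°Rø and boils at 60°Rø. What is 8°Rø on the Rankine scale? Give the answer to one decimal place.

493.4°R

Linear interpolation between the fixed points: C = (8 - 7.5) × 100 / (60 - 7.5) = 0.9524°C.
Then 0.9524 × 1.8 + 491.67 = 493.4°R.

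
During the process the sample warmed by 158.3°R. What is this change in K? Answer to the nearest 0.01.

An interval of 1°R corresponds to 5/9 K.
158.3 × 5/9 = 87.94.

87.94 K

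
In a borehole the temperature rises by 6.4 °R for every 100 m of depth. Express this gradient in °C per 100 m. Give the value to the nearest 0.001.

The quantity depends on a temperature interval, so only the ratio of degree sizes applies; the offset between the scales is irrelevant.
A change of 1°R is a change of 5/9°C, so 6.4 × 5/9 = 3.556.

3.556 °C/100 m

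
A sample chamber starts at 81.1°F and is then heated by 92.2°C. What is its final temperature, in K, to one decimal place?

392.6 K

Initial temperature in Celsius: (81.1 - 32) × 5/9 = 27.2778°C.
Final Celsius temperature: 27.2778 + 92.2000 = 119.4778°C.
In kelvin: 119.4778 + 273.15 = 392.6 K.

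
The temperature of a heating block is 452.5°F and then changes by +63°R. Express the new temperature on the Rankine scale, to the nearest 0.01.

975.17°R

Initial temperature in Celsius: (452.5 - 32) × 5/9 = 233.6111°C.
The 63°R change is an interval, so only the factor 5/9 applies: +63 × 5/9 = +35.0000°C.
Final Celsius temperature: 233.6111 + 35.0000 = 268.6111°C.
In Rankine: 268.6111 × 1.8 + 491.67 = 975.17°R.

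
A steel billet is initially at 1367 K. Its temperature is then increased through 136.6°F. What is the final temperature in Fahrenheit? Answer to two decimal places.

2137.53°F

Initial temperature in Celsius: 1367 - 273.15 = 1093.8500°C.
The 136.6°F change is an interval, so only the factor 5/9 applies: +136.6 × 5/9 = +75.8889°C.
Final Celsius temperature: 1093.8500 + 75.8889 = 1169.7389°C.
In Fahrenheit: 1169.7389 × 1.8 + 32 = 2137.53°F.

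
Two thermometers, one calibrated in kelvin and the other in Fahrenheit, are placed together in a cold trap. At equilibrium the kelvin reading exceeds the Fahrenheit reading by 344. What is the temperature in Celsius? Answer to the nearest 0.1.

-128.6°C

Let x be the kelvin reading; then the Fahrenheit reading is 1.8·x - 459.67.
(1.8·x - 459.67) - x = -344  ⇒  (0.8)·x = 115.67  ⇒  x = 144.5875 K.
In Celsius: 144.5875 - 273.15 = -128.6°C.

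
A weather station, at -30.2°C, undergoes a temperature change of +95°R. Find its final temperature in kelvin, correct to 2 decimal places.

295.73 K

The 95°R change is an interval, so only the factor 5/9 applies: +95 × 5/9 = +52.7778°C.
Final Celsius temperature: -30.2000 + 52.7778 = 22.5778°C.
In kelvin: 22.5778 + 273.15 = 295.73 K.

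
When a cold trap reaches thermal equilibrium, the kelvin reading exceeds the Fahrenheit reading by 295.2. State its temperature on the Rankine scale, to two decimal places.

Let x be the kelvin reading; then the Fahrenheit reading is 1.8·x - 459.67.
(1.8·x - 459.67) - x = -295.2  ⇒  (0.8)·x = 164.47  ⇒  x = 205.5875 K.
In Celsius: 205.5875 - 273.15 = -67.5625°C.
In Rankine: -67.5625 × 1.8 + 491.67 = 370.06°R.

370.06°R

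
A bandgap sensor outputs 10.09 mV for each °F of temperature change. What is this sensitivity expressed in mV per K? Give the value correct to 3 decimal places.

18.162 mV per K

Since only a temperature interval is involved, the additive offset between the scales drops out.
A change of 1 K is a change of 1.8°F, so per K the value is 10.09 × 1.8 = 18.162.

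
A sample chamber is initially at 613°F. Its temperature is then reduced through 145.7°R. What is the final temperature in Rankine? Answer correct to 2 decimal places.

926.97°R

Initial temperature in Celsius: (613 - 32) × 5/9 = 322.7778°C.
The 145.7°R change is an interval, so only the factor 5/9 applies: -145.7 × 5/9 = -80.9444°C.
Final Celsius temperature: 322.7778 - 80.9444 = 241.8333°C.
In Rankine: 241.8333 × 1.8 + 491.67 = 926.97°R.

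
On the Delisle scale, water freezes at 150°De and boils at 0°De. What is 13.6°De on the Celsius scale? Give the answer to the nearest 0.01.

Linear interpolation between the fixed points: C = (13.6 - 150) × 100 / (0 - 150) = 90.9333°C.

90.93°C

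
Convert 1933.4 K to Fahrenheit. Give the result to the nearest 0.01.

In Celsius: 1933.4 - 273.15 = 1660.2500°C.
In Fahrenheit: 1660.2500 × 1.8 + 32 = 3020.45°F.

3020.45°F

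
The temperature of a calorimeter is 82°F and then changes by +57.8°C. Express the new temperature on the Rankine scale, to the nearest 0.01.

Initial temperature in Celsius: (82 - 32) × 5/9 = 27.7778°C.
Final Celsius temperature: 27.7778 + 57.8000 = 85.5778°C.
In Rankine: 85.5778 × 1.8 + 491.67 = 645.71°R.

645.71°R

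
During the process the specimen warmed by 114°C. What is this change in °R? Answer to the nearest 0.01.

205.20°R

For a temperature interval the offset drops out; only the factor 1.8 applies.
114 × 1.8 = 205.20.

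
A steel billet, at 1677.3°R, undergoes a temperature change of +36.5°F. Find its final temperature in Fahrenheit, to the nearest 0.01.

Initial temperature in Celsius: (1677.3 - 491.67) × 5/9 = 658.6833°C.
The 36.5°F change is an interval, so only the factor 5/9 applies: +36.5 × 5/9 = +20.2778°C.
Final Celsius temperature: 658.6833 + 20.2778 = 678.9611°C.
In Fahrenheit: 678.9611 × 1.8 + 32 = 1254.13°F.

1254.13°F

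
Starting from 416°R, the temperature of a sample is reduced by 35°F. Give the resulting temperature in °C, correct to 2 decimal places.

-61.48°C

Initial temperature in Celsius: (416 - 491.67) × 5/9 = -42.0389°C.
The 35°F change is an interval, so only the factor 5/9 applies: -35 × 5/9 = -19.4444°C.
Final Celsius temperature: -42.0389 - 19.4444 = -61.4833°C.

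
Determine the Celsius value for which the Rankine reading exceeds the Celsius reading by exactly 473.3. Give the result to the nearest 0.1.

-23.0°C

Let C be the Celsius reading. The Rankine reading is R = 1.8·C + 491.67.
Require R - C = 473.3: (0.8)·C + 491.67 = 473.3.
C = (473.3 - 491.67) / (0.8) = -23.0.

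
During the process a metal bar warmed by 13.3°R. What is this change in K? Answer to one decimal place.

7.4 K

Only the scale ratio 5/9 matters for a change in temperature.
13.3 × 5/9 = 7.4.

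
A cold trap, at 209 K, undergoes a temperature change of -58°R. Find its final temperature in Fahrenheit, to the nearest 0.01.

Initial temperature in Celsius: 209 - 273.15 = -64.1500°C.
The 58°R change is an interval, so only the factor 5/9 applies: -58 × 5/9 = -32.2222°C.
Final Celsius temperature: -64.1500 - 32.2222 = -96.3722°C.
In Fahrenheit: -96.3722 × 1.8 + 32 = -141.47°F.

-141.47°F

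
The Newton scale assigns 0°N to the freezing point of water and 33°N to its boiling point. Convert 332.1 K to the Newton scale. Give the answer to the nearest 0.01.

First in Celsius: 332.1 - 273.15 = 58.9500°C.
Linearly onto the Newton scale: 0 + (58.9500 / 100) × (33 - 0) = 19.45°N.

19.45°N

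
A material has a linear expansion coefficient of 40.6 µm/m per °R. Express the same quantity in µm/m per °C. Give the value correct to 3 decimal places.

Since only a temperature interval is involved, the additive offset between the scales drops out.
A change of 1°C is a change of 1.8°R, so per °C the value is 40.6 × 1.8 = 73.080.

73.080 µm/m per °C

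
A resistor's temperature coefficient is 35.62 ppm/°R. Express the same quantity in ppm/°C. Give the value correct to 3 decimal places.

64.116 ppm/°C

The quantity depends on a temperature interval, so only the ratio of degree sizes applies; the offset between the scales is irrelevant.
A change of 1°C is a change of 1.8°R, so per °C the value is 35.62 × 1.8 = 64.116.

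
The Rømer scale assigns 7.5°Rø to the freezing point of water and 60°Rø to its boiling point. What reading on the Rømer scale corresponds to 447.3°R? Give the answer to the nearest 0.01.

First in Celsius: (447.3 - 491.67) × 5/9 = -24.6500°C.
Linearly onto the Rømer scale: 7.5 + (-24.6500 / 100) × (60 - 7.5) = -5.44°Rø.

-5.44°Rø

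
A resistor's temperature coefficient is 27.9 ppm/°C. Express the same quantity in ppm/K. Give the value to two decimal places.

27.90 ppm/K

The quantity depends on a temperature interval, so only the ratio of degree sizes applies; the offset between the scales is irrelevant.
A change of 1 K is a change of 1°C, so per K the value is 27.9 × 1 = 27.90.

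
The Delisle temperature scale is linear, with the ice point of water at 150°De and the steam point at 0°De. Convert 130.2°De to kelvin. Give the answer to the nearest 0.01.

Linear interpolation between the fixed points: C = (130.2 - 150) × 100 / (0 - 150) = 13.2000°C.
Then 13.2000 + 273.15 = 286.35 K.

286.35 K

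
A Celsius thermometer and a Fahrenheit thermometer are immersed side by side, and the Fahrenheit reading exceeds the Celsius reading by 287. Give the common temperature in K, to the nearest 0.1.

Let x be the Celsius reading; then the Fahrenheit reading is 1.8·x + 32.
(1.8·x + 32) - x = 287  ⇒  (0.8)·x = 255  ⇒  x = 318.7500°C.
In kelvin: 318.7500 + 273.15 = 591.9 K.

591.9 K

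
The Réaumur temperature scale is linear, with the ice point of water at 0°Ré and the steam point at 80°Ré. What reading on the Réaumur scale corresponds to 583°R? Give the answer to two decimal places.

First in Celsius: (583 - 491.67) × 5/9 = 50.7389°C.
Linearly onto the Réaumur scale: 0 + (50.7389 / 100) × (80 - 0) = 40.59°Ré.

40.59°Ré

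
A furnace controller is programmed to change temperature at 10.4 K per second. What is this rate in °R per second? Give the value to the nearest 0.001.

18.720 °R/second

The quantity depends on a temperature interval, so only the ratio of degree sizes applies; the offset between the scales is irrelevant.
A change of 1 K is a change of 1.8°R, so 10.4 × 1.8 = 18.720.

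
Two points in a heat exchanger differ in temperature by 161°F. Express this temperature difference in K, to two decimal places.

89.44 K

An interval of 1°F corresponds to 5/9 K.
161 × 5/9 = 89.44.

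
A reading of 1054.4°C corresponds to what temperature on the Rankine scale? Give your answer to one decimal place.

In Rankine: 1054.4000 × 1.8 + 491.67 = 2389.6°R.

2389.6°R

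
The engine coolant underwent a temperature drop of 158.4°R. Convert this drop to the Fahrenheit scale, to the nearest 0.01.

Rankine and Fahrenheit degrees are the same size, so the interval is unchanged: 158.40.

158.40°F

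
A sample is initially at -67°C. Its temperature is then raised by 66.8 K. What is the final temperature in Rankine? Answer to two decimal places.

491.31°R

The 66.8 K change is an interval; Kelvin and Celsius degrees are the same size, so ΔC = +66.8°C.
Final Celsius temperature: -67.0000 + 66.8000 = -0.2000°C.
In Rankine: -0.2000 × 1.8 + 491.67 = 491.31°R.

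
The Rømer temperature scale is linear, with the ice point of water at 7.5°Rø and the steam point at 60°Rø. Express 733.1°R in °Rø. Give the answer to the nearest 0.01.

First in Celsius: (733.1 - 491.67) × 5/9 = 134.1278°C.
Linearly onto the Rømer scale: 7.5 + (134.1278 / 100) × (60 - 7.5) = 77.92°Rø.

77.92°Rø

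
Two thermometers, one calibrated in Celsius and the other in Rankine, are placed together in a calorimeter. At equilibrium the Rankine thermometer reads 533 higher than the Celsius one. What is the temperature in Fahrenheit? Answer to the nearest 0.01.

Let x be the Celsius reading; then the Rankine reading is 1.8·x + 491.67.
(1.8·x + 491.67) - x = 533  ⇒  (0.8)·x = 41.33  ⇒  x = 51.6625°C.
In Fahrenheit: 51.6625 × 1.8 + 32 = 124.99°F.

124.99°F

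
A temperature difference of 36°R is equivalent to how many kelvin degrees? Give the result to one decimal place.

For a temperature interval the offset drops out; only the factor 5/9 applies.
36 × 5/9 = 20.0.

20.0 K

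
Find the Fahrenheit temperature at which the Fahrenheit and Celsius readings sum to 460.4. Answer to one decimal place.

Let F be the Fahrenheit reading. The Celsius reading is C = 5/9·F - 17.7778.
Require F + C = 460.4: (14/9)·F - 17.7778 = 460.4.
F = (460.4 + 17.7778) / (14/9) = 307.4.

307.4°F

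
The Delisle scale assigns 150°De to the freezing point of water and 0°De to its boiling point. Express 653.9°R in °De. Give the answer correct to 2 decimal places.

14.81°De

First in Celsius: (653.9 - 491.67) × 5/9 = 90.1278°C.
Linearly onto the Delisle scale: 150 + (90.1278 / 100) × (0 - 150) = 14.81°De.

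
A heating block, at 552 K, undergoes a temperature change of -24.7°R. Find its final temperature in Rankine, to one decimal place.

Initial temperature in Celsius: 552 - 273.15 = 278.8500°C.
The 24.7°R change is an interval, so only the factor 5/9 applies: -24.7 × 5/9 = -13.7222°C.
Final Celsius temperature: 278.8500 - 13.7222 = 265.1278°C.
In Rankine: 265.1278 × 1.8 + 491.67 = 968.9°R.

968.9°R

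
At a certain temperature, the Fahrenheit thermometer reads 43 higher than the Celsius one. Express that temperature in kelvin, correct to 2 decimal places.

Let x be the Celsius reading; then the Fahrenheit reading is 1.8·x + 32.
(1.8·x + 32) - x = 43  ⇒  (0.8)·x = 11  ⇒  x = 13.7500°C.
In kelvin: 13.7500 + 273.15 = 286.90 K.

286.90 K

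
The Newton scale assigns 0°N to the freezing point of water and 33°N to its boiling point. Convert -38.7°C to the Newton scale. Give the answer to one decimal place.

Linearly onto the Newton scale: 0 + (-38.7000 / 100) × (33 - 0) = -12.8°N.

-12.8°N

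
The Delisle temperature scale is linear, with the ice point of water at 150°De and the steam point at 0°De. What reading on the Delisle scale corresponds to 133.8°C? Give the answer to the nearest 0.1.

-50.7°De

Linearly onto the Delisle scale: 150 + (133.8000 / 100) × (0 - 150) = -50.7°De.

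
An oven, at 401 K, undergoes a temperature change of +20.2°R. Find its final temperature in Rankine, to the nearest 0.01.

742.00°R

Initial temperature in Celsius: 401 - 273.15 = 127.8500°C.
The 20.2°R change is an interval, so only the factor 5/9 applies: +20.2 × 5/9 = +11.2222°C.
Final Celsius temperature: 127.8500 + 11.2222 = 139.0722°C.
In Rankine: 139.0722 × 1.8 + 491.67 = 742.00°R.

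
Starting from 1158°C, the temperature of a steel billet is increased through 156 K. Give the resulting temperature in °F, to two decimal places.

The 156 K change is an interval; Kelvin and Celsius degrees are the same size, so ΔC = +156°C.
Final Celsius temperature: 1158.0000 + 156.0000 = 1314.0000°C.
In Fahrenheit: 1314.0000 × 1.8 + 32 = 2397.20°F.

2397.20°F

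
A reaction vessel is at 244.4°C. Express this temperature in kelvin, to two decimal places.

In kelvin: 244.4000 + 273.15 = 517.55 K.

517.55 K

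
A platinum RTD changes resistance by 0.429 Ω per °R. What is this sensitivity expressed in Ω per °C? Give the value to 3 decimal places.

Since only a temperature interval is involved, the additive offset between the scales drops out.
A change of 1°C is a change of 1.8°R, so per °C the value is 0.429 × 1.8 = 0.772.

0.772 Ω per °C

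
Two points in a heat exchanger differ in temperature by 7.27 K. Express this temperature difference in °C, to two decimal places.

7.27°C

Kelvin and Celsius degrees are the same size, so the interval is unchanged: 7.27.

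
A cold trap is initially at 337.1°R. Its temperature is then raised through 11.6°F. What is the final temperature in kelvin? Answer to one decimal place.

Initial temperature in Celsius: (337.1 - 491.67) × 5/9 = -85.8722°C.
The 11.6°F change is an interval, so only the factor 5/9 applies: +11.6 × 5/9 = +6.4444°C.
Final Celsius temperature: -85.8722 + 6.4444 = -79.4278°C.
In kelvin: -79.4278 + 273.15 = 193.7 K.

193.7 K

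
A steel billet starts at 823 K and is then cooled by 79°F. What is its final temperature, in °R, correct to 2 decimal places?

Initial temperature in Celsius: 823 - 273.15 = 549.8500°C.
The 79°F change is an interval, so only the factor 5/9 applies: -79 × 5/9 = -43.8889°C.
Final Celsius temperature: 549.8500 - 43.8889 = 505.9611°C.
In Rankine: 505.9611 × 1.8 + 491.67 = 1402.40°R.

1402.40°R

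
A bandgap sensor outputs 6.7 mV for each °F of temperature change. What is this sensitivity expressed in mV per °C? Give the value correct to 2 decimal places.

The quantity depends on a temperature interval, so only the ratio of degree sizes applies; the offset between the scales is irrelevant.
A change of 1°C is a change of 1.8°F, so per °C the value is 6.7 × 1.8 = 12.06.

12.06 mV per °C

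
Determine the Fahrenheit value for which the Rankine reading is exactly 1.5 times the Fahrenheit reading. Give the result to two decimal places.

Let F be the Fahrenheit reading. The Rankine reading is R = 1·F + 459.67.
Require R = 1.5·F: 1·F + 459.67 = 1.5·F.
(-0.5)·F = -459.67  ⇒  F = 919.34.

919.34°F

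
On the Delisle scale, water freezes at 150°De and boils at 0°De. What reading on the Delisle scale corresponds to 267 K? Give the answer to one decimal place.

First in Celsius: 267 - 273.15 = -6.1500°C.
Linearly onto the Delisle scale: 150 + (-6.1500 / 100) × (0 - 150) = 159.2°De.

159.2°De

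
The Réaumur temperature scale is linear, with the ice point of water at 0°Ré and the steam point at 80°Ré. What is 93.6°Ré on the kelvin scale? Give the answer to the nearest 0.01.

390.15 K

Linear interpolation between the fixed points: C = (93.6 - 0) × 100 / (80 - 0) = 117.0000°C.
Then 117.0000 + 273.15 = 390.15 K.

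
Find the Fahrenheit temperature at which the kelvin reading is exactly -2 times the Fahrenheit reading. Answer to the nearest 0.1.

-99.9°F

Let F be the Fahrenheit reading. The kelvin reading is K = 5/9·F + 255.372.
Require K = -2·F: 5/9·F + 255.372 = -2·F.
(23/9)·F = -255.372  ⇒  F = -99.9.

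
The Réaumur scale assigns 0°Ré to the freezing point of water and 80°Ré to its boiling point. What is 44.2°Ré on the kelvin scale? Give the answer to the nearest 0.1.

Linear interpolation between the fixed points: C = (44.2 - 0) × 100 / (80 - 0) = 55.2500°C.
Then 55.2500 + 273.15 = 328.4 K.

328.4 K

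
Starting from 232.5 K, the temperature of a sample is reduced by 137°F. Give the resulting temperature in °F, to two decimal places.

Initial temperature in Celsius: 232.5 - 273.15 = -40.6500°C.
The 137°F change is an interval, so only the factor 5/9 applies: -137 × 5/9 = -76.1111°C.
Final Celsius temperature: -40.6500 - 76.1111 = -116.7611°C.
In Fahrenheit: -116.7611 × 1.8 + 32 = -178.17°F.

-178.17°F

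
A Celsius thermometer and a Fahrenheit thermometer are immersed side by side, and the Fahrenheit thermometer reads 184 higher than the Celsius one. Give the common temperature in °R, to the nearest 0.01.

Let x be the Celsius reading; then the Fahrenheit reading is 1.8·x + 32.
(1.8·x + 32) - x = 184  ⇒  (0.8)·x = 152  ⇒  x = 190.0000°C.
In Rankine: 190.0000 × 1.8 + 491.67 = 833.67°R.

833.67°R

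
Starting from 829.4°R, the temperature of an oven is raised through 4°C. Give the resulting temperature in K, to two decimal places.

464.78 K

Initial temperature in Celsius: (829.4 - 491.67) × 5/9 = 187.6278°C.
Final Celsius temperature: 187.6278 + 4.0000 = 191.6278°C.
In kelvin: 191.6278 + 273.15 = 464.78 K.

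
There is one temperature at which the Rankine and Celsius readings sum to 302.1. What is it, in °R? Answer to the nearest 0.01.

369.80°R

Let R be the Rankine reading. The Celsius reading is C = 5/9·R - 273.15.
Require R + C = 302.1: (14/9)·R - 273.15 = 302.1.
R = (302.1 + 273.15) / (14/9) = 369.80.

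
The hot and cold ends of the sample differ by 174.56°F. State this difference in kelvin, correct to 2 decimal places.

For a temperature interval the offset drops out; only the factor 5/9 applies.
174.56 × 5/9 = 96.98.

96.98 K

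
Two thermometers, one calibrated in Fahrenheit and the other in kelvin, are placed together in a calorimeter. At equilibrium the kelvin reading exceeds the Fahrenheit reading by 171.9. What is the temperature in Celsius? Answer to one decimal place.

86.6°C

Let x be the Fahrenheit reading; then the kelvin reading is 5/9·x + 255.372.
(5/9·x + 255.372) - x = 171.9  ⇒  (-4/9)·x = -83.4722  ⇒  x = 187.8125°F.
In Celsius: (187.8125 - 32) × 5/9 = 86.6°C.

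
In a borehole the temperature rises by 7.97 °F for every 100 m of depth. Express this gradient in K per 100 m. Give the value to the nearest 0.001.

4.428 K/100 m

The quantity depends on a temperature interval, so only the ratio of degree sizes applies; the offset between the scales is irrelevant.
A change of 1°F is a change of 5/9 K, so 7.97 × 5/9 = 4.428.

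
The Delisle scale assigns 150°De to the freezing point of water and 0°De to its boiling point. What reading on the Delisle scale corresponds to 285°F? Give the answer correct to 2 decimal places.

-60.83°De

First in Celsius: (285 - 32) × 5/9 = 140.5556°C.
Linearly onto the Delisle scale: 150 + (140.5556 / 100) × (0 - 150) = -60.83°De.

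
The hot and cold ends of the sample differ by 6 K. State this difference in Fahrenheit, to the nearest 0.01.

For a temperature interval the offset drops out; only the factor 1.8 applies.
6 × 1.8 = 10.80.

10.80°F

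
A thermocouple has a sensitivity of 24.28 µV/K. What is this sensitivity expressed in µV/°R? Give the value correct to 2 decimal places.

The quantity depends on a temperature interval, so only the ratio of degree sizes applies; the offset between the scales is irrelevant.
A change of 1°R is a change of 5/9 K, so per °R the value is 24.28 × 5/9 = 13.49.

13.49 µV/°R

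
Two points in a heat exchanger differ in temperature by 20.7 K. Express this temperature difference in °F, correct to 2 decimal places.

37.26°F

An interval of 1 K corresponds to 1.8°F.
20.7 × 1.8 = 37.26.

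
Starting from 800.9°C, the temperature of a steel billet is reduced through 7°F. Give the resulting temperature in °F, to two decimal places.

1466.62°F

The 7°F change is an interval, so only the factor 5/9 applies: -7 × 5/9 = -3.8889°C.
Final Celsius temperature: 800.9000 - 3.8889 = 797.0111°C.
In Fahrenheit: 797.0111 × 1.8 + 32 = 1466.62°F.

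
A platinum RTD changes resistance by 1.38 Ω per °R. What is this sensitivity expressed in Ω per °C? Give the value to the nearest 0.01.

Since only a temperature interval is involved, the additive offset between the scales drops out.
A change of 1°C is a change of 1.8°R, so per °C the value is 1.38 × 1.8 = 2.48.

2.48 Ω per °C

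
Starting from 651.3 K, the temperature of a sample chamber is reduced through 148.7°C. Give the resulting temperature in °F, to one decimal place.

445.0°F

Initial temperature in Celsius: 651.3 - 273.15 = 378.1500°C.
Final Celsius temperature: 378.1500 - 148.7000 = 229.4500°C.
In Fahrenheit: 229.4500 × 1.8 + 32 = 445.0°F.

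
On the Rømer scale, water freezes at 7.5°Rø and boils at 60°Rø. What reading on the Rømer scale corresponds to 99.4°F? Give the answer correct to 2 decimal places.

27.16°Rø

First in Celsius: (99.4 - 32) × 5/9 = 37.4444°C.
Linearly onto the Rømer scale: 7.5 + (37.4444 / 100) × (60 - 7.5) = 27.16°Rø.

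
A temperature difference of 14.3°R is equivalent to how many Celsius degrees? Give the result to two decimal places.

7.94°C

For a temperature interval the offset drops out; only the factor 5/9 applies.
14.3 × 5/9 = 7.94.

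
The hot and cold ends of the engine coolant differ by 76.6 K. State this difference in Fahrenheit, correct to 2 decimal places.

137.88°F

An interval of 1 K corresponds to 1.8°F.
76.6 × 1.8 = 137.88.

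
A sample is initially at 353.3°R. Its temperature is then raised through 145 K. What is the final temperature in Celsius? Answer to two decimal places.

Initial temperature in Celsius: (353.3 - 491.67) × 5/9 = -76.8722°C.
The 145 K change is an interval; Kelvin and Celsius degrees are the same size, so ΔC = +145°C.
Final Celsius temperature: -76.8722 + 145.0000 = 68.1278°C.

68.13°C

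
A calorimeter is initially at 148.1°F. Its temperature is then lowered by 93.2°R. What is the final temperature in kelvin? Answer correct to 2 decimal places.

Initial temperature in Celsius: (148.1 - 32) × 5/9 = 64.5000°C.
The 93.2°R change is an interval, so only the factor 5/9 applies: -93.2 × 5/9 = -51.7778°C.
Final Celsius temperature: 64.5000 - 51.7778 = 12.7222°C.
In kelvin: 12.7222 + 273.15 = 285.87 K.

285.87 K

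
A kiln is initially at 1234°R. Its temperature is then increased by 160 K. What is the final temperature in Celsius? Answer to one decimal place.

Initial temperature in Celsius: (1234 - 491.67) × 5/9 = 412.4056°C.
The 160 K change is an interval; Kelvin and Celsius degrees are the same size, so ΔC = +160°C.
Final Celsius temperature: 412.4056 + 160.0000 = 572.4056°C.

572.4°C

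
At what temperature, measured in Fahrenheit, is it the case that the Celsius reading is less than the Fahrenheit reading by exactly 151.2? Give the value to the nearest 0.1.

Let F be the Fahrenheit reading. The Celsius reading is C = 5/9·F - 17.7778.
Require C - F = -151.2: (-4/9)·F - 17.7778 = -151.2.
F = (-151.2 + 17.7778) / (-4/9) = 300.2.

300.2°F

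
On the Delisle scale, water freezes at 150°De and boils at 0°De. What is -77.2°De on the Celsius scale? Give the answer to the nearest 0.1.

151.5°C

Linear interpolation between the fixed points: C = (-77.2 - 150) × 100 / (0 - 150) = 151.4667°C.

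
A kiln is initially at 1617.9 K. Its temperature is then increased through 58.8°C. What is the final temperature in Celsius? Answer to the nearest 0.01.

1403.55°C

Initial temperature in Celsius: 1617.9 - 273.15 = 1344.7500°C.
Final Celsius temperature: 1344.7500 + 58.8000 = 1403.5500°C.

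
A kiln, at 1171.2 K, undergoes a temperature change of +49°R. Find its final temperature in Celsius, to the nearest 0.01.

925.27°C

Initial temperature in Celsius: 1171.2 - 273.15 = 898.0500°C.
The 49°R change is an interval, so only the factor 5/9 applies: +49 × 5/9 = +27.2222°C.
Final Celsius temperature: 898.0500 + 27.2222 = 925.2722°C.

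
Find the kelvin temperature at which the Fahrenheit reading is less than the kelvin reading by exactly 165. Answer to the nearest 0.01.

368.34 K

Let K be the kelvin reading. The Fahrenheit reading is F = 1.8·K - 459.67.
Require F - K = -165: (0.8)·K - 459.67 = -165.
K = (-165 + 459.67) / (0.8) = 368.34.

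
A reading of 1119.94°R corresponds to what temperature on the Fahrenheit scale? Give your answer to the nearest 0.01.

In Celsius: (1119.94 - 491.67) × 5/9 = 349.0389°C.
In Fahrenheit: 349.0389 × 1.8 + 32 = 660.27°F.

660.27°F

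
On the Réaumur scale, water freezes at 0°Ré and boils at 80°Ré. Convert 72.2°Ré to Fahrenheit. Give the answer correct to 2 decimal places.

194.45°F

Linear interpolation between the fixed points: C = (72.2 - 0) × 100 / (80 - 0) = 90.2500°C.
Then 90.2500 × 1.8 + 32 = 194.45°F.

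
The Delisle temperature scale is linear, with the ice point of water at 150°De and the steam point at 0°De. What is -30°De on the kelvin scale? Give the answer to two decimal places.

393.15 K

Linear interpolation between the fixed points: C = (-30 - 150) × 100 / (0 - 150) = 120.0000°C.
Then 120.0000 + 273.15 = 393.15 K.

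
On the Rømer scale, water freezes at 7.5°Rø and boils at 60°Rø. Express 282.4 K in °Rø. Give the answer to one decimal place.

First in Celsius: 282.4 - 273.15 = 9.2500°C.
Linearly onto the Rømer scale: 7.5 + (9.2500 / 100) × (60 - 7.5) = 12.4°Rø.

12.4°Rø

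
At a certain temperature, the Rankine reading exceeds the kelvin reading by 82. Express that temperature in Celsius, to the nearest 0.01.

Let x be the Rankine reading; then the kelvin reading is 5/9·x.
(5/9·x) - x = -82  ⇒  (-4/9)·x = -82  ⇒  x = 184.5000°R.
In Celsius: (184.5 - 491.67) × 5/9 = -170.65°C.

-170.65°C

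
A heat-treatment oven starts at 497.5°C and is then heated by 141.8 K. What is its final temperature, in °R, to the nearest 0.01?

The 141.8 K change is an interval; Kelvin and Celsius degrees are the same size, so ΔC = +141.8°C.
Final Celsius temperature: 497.5000 + 141.8000 = 639.3000°C.
In Rankine: 639.3000 × 1.8 + 491.67 = 1642.41°R.

1642.41°R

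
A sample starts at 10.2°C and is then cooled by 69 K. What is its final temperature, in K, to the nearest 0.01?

The 69 K change is an interval; Kelvin and Celsius degrees are the same size, so ΔC = -69°C.
Final Celsius temperature: 10.2000 - 69.0000 = -58.8000°C.
In kelvin: -58.8000 + 273.15 = 214.35 K.

214.35 K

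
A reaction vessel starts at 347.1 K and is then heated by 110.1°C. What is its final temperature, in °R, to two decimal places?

Initial temperature in Celsius: 347.1 - 273.15 = 73.9500°C.
Final Celsius temperature: 73.9500 + 110.1000 = 184.0500°C.
In Rankine: 184.0500 × 1.8 + 491.67 = 822.96°R.

822.96°R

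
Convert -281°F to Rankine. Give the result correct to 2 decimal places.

178.67°R

In Celsius: (-281 - 32) × 5/9 = -173.8889°C.
In Rankine: -173.8889 × 1.8 + 491.67 = 178.67°R.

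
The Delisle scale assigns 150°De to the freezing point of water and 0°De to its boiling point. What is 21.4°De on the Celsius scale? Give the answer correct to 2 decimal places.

Linear interpolation between the fixed points: C = (21.4 - 150) × 100 / (0 - 150) = 85.7333°C.

85.73°C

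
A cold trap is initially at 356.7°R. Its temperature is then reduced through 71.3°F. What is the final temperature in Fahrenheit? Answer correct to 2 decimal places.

Initial temperature in Celsius: (356.7 - 491.67) × 5/9 = -74.9833°C.
The 71.3°F change is an interval, so only the factor 5/9 applies: -71.3 × 5/9 = -39.6111°C.
Final Celsius temperature: -74.9833 - 39.6111 = -114.5944°C.
In Fahrenheit: -114.5944 × 1.8 + 32 = -174.27°F.

-174.27°F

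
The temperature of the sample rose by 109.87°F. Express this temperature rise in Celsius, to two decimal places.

Only the scale ratio 5/9 matters for a change in temperature.
109.87 × 5/9 = 61.04.

61.04°C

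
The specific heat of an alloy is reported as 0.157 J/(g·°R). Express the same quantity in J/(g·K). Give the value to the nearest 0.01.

0.28 J/(g·K)

The quantity depends on a temperature interval, so only the ratio of degree sizes applies; the offset between the scales is irrelevant.
A change of 1 K is a change of 1.8°R, so per K the value is 0.157 × 1.8 = 0.28.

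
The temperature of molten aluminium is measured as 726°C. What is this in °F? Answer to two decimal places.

In Fahrenheit: 726.0000 × 1.8 + 32 = 1338.80°F.

1338.80°F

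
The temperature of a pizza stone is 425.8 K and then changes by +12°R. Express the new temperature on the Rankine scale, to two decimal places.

Initial temperature in Celsius: 425.8 - 273.15 = 152.6500°C.
The 12°R change is an interval, so only the factor 5/9 applies: +12 × 5/9 = +6.6667°C.
Final Celsius temperature: 152.6500 + 6.6667 = 159.3167°C.
In Rankine: 159.3167 × 1.8 + 491.67 = 778.44°R.

778.44°R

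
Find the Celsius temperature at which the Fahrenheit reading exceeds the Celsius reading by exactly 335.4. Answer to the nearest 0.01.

379.25°C

Let C be the Celsius reading. The Fahrenheit reading is F = 1.8·C + 32.
Require F - C = 335.4: (0.8)·C + 32 = 335.4.
C = (335.4 - 32) / (0.8) = 379.25.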